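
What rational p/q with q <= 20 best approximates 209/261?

Expand x = 209/261 as a continued fraction with the Euclidean algorithm:
  209 = 0*261 + 209, so a_0 = 0.
  261 = 1*209 + 52, so a_1 = 1.
  209 = 4*52 + 1, so a_2 = 4.
  52 = 52*1 + 0, so a_3 = 52.
so x = [0; 1, 4, 52].
Convergents (p_i = a_i*p_{i-1} + p_{i-2}, q_i = a_i*q_{i-1} + q_{i-2} with p_{-2}=0, p_{-1}=1, q_{-2}=1, q_{-1}=0), until the denominator exceeds 20:
  i=0: a_0=0, p_0 = 0*1 + 0 = 0, q_0 = 0*0 + 1 = 1.
  i=1: a_1=1, p_1 = 1*0 + 1 = 1, q_1 = 1*1 + 0 = 1.
  i=2: a_2=4, p_2 = 4*1 + 0 = 4, q_2 = 4*1 + 1 = 5.
  i=3: a_3=52, p_3 = 52*4 + 1 = 209, q_3 = 52*5 + 1 = 261.
q_3 = 261 > 20, so the last convergent with denominator <= 20 is p_2/q_2 = 4/5.
The closest fraction with denominator <= 20 is either p_2/q_2 or the intermediate fraction (k*p_2 + p_1)/(k*q_2 + q_1) with the largest k >= 1 whose denominator stays <= 20; these approach x as k grows, and every other convergent or intermediate fraction in range is farther away.
Largest k: floor((20 - q_1)/q_2) = floor((20 - 1)/5) = 3.
That gives (3*4 + 1)/(3*5 + 1) = 13/16.
Compare the errors: |x - 4/5| = |209*5 - 4*261|/(261*5) = 1/1305, and |x - 13/16| = |209*16 - 13*261|/(261*16) = 49/4176.
Cross-multiplying, 1*4176 = 4176 < 63945 = 49*1305, so 1/1305 is smaller: the convergent 4/5 is closer to x than 13/16.

4/5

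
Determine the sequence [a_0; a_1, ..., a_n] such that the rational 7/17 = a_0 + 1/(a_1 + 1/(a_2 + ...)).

Run the Euclidean algorithm on 7 and 17; the successive quotients are the partial quotients a_0, a_1, ... (each step inverts the fractional part left over by the previous one):
  7 = 0*17 + 7, so a_0 = 0.
  17 = 2*7 + 3, so a_1 = 2.
  7 = 2*3 + 1, so a_2 = 2.
  3 = 3*1 + 0, so a_3 = 3.
The remainder reaches 0 after 4 divisions, so the expansion has 4 partial quotients, read off in order.

[0; 2, 2, 3]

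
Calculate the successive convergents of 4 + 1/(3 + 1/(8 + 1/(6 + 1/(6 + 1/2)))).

4/1, 13/3, 108/25, 661/153, 4074/943, 8809/2039

Using the convergent recurrence p_i = a_i*p_{i-1} + p_{i-2}, q_i = a_i*q_{i-1} + q_{i-2} with p_{-2}=0, p_{-1}=1, q_{-2}=1, q_{-1}=0:
  i=0: a_0=4, p_0 = 4*1 + 0 = 4, q_0 = 4*0 + 1 = 1.
  i=1: a_1=3, p_1 = 3*4 + 1 = 13, q_1 = 3*1 + 0 = 3.
  i=2: a_2=8, p_2 = 8*13 + 4 = 108, q_2 = 8*3 + 1 = 25.
  i=3: a_3=6, p_3 = 6*108 + 13 = 661, q_3 = 6*25 + 3 = 153.
  i=4: a_4=6, p_4 = 6*661 + 108 = 4074, q_4 = 6*153 + 25 = 943.
  i=5: a_5=2, p_5 = 2*4074 + 661 = 8809, q_5 = 2*943 + 153 = 2039.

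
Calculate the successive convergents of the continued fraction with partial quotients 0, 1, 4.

0/1, 1/1, 4/5

Using the convergent recurrence p_i = a_i*p_{i-1} + p_{i-2}, q_i = a_i*q_{i-1} + q_{i-2} with p_{-2}=0, p_{-1}=1, q_{-2}=1, q_{-1}=0:
  i=0: a_0=0, p_0 = 0*1 + 0 = 0, q_0 = 0*0 + 1 = 1.
  i=1: a_1=1, p_1 = 1*0 + 1 = 1, q_1 = 1*1 + 0 = 1.
  i=2: a_2=4, p_2 = 4*1 + 0 = 4, q_2 = 4*1 + 1 = 5.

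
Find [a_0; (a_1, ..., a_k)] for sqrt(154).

[12; (2, 2, 3, 1, 2, 1, 3, 2, 2, 24)]

Write x_i = (sqrt(154) + m_i)/d_i with (m_0, d_0) = (0, 1). a_0 = floor(sqrt(154)) = 12, since 12^2 = 144 <= 154 < 169 = 13^2.
Iterate m_{i+1} = d_i*a_i - m_i, d_{i+1} = (154 - m_{i+1}^2)/d_i, a_{i+1} = floor((a_0 + m_{i+1})/d_{i+1}):
  m_1 = 1*12 - 0 = 12, d_1 = (154 - 12^2)/1 = 10/1 = 10, a_1 = floor((12 + 12)/10) = 2.
  m_2 = 10*2 - 12 = 8, d_2 = (154 - 8^2)/10 = 90/10 = 9, a_2 = floor((12 + 8)/9) = 2.
  m_3 = 9*2 - 8 = 10, d_3 = (154 - 10^2)/9 = 54/9 = 6, a_3 = floor((12 + 10)/6) = 3.
  m_4 = 6*3 - 10 = 8, d_4 = (154 - 8^2)/6 = 90/6 = 15, a_4 = floor((12 + 8)/15) = 1.
  m_5 = 15*1 - 8 = 7, d_5 = (154 - 7^2)/15 = 105/15 = 7, a_5 = floor((12 + 7)/7) = 2.
  m_6 = 7*2 - 7 = 7, d_6 = (154 - 7^2)/7 = 105/7 = 15, a_6 = floor((12 + 7)/15) = 1.
  m_7 = 15*1 - 7 = 8, d_7 = (154 - 8^2)/15 = 90/15 = 6, a_7 = floor((12 + 8)/6) = 3.
  m_8 = 6*3 - 8 = 10, d_8 = (154 - 10^2)/6 = 54/6 = 9, a_8 = floor((12 + 10)/9) = 2.
  m_9 = 9*2 - 10 = 8, d_9 = (154 - 8^2)/9 = 90/9 = 10, a_9 = floor((12 + 8)/10) = 2.
  m_10 = 10*2 - 8 = 12, d_10 = (154 - 12^2)/10 = 10/10 = 1, a_10 = floor((12 + 12)/1) = 24.
  m_11 = 1*24 - 12 = 12, d_11 = (154 - 12^2)/1 = 10/1 = 10: (m_11, d_11) = (m_1, d_1) = (12, 10), so from here the quotients repeat a_1, ..., a_10; the period length is 10.
Hence the expansion of sqrt(154) is a_0 = 12 followed by the repeating block 2, 2, 3, 1, 2, 1, 3, 2, 2, 24 (period 10).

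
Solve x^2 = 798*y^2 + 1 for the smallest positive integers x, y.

(x, y) = (113, 4)

First expand sqrt(798) as a continued fraction. With x_i = (sqrt(798) + m_i)/d_i and (m_0, d_0) = (0, 1): a_0 = floor(sqrt(798)) = 28, since 28^2 = 784 <= 798 < 841 = 29^2.
Iterate m_{i+1} = d_i*a_i - m_i, d_{i+1} = (798 - m_{i+1}^2)/d_i, a_{i+1} = floor((a_0 + m_{i+1})/d_{i+1}):
  m_1 = 1*28 - 0 = 28, d_1 = (798 - 28^2)/1 = 14/1 = 14, a_1 = floor((28 + 28)/14) = 4.
  m_2 = 14*4 - 28 = 28, d_2 = (798 - 28^2)/14 = 14/14 = 1, a_2 = floor((28 + 28)/1) = 56.
  m_3 = 1*56 - 28 = 28, d_3 = (798 - 28^2)/1 = 14/1 = 14: (m_3, d_3) = (m_1, d_1) = (28, 14), so from here the quotients repeat a_1, a_2; the period length is 2.
So sqrt(798) = [28; (4, 56)] with period length k = 2.
k is even, so the fundamental solution of x^2 - 798y^2 = 1 is (p_{k-1}, q_{k-1}) = (p_1, q_1); compute convergents through index 1.
Convergents (p_i = a_i*p_{i-1} + p_{i-2}, q_i = a_i*q_{i-1} + q_{i-2} with p_{-2}=0, p_{-1}=1, q_{-2}=1, q_{-1}=0):
  i=0: a_0=28, p_0 = 28*1 + 0 = 28, q_0 = 28*0 + 1 = 1.
  i=1: a_1=4, p_1 = 4*28 + 1 = 113, q_1 = 4*1 + 0 = 4.
Check: 113^2 - 798*4^2 = 12769 - 12768 = 1, so (x, y) = (113, 4) solves the equation, and by the theorem it is the least positive solution.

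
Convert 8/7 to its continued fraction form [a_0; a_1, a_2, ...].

Run the Euclidean algorithm on 8 and 7; the successive quotients are the partial quotients a_0, a_1, ... (each step inverts the fractional part left over by the previous one):
  8 = 1*7 + 1, so a_0 = 1.
  7 = 7*1 + 0, so a_1 = 7.
The remainder reaches 0 after 2 divisions, so the expansion has 2 partial quotients, read off in order.

[1; 7]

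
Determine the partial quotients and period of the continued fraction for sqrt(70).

Write x_i = (sqrt(70) + m_i)/d_i with (m_0, d_0) = (0, 1). a_0 = floor(sqrt(70)) = 8, since 8^2 = 64 <= 70 < 81 = 9^2.
Iterate m_{i+1} = d_i*a_i - m_i, d_{i+1} = (70 - m_{i+1}^2)/d_i, a_{i+1} = floor((a_0 + m_{i+1})/d_{i+1}):
  m_1 = 1*8 - 0 = 8, d_1 = (70 - 8^2)/1 = 6/1 = 6, a_1 = floor((8 + 8)/6) = 2.
  m_2 = 6*2 - 8 = 4, d_2 = (70 - 4^2)/6 = 54/6 = 9, a_2 = floor((8 + 4)/9) = 1.
  m_3 = 9*1 - 4 = 5, d_3 = (70 - 5^2)/9 = 45/9 = 5, a_3 = floor((8 + 5)/5) = 2.
  m_4 = 5*2 - 5 = 5, d_4 = (70 - 5^2)/5 = 45/5 = 9, a_4 = floor((8 + 5)/9) = 1.
  m_5 = 9*1 - 5 = 4, d_5 = (70 - 4^2)/9 = 54/9 = 6, a_5 = floor((8 + 4)/6) = 2.
  m_6 = 6*2 - 4 = 8, d_6 = (70 - 8^2)/6 = 6/6 = 1, a_6 = floor((8 + 8)/1) = 16.
  m_7 = 1*16 - 8 = 8, d_7 = (70 - 8^2)/1 = 6/1 = 6: (m_7, d_7) = (m_1, d_1) = (8, 6), so from here the quotients repeat a_1, ..., a_6; the period length is 6.
Hence the expansion of sqrt(70) is a_0 = 8 followed by the repeating block 2, 1, 2, 1, 2, 16 (period 6).

[8; (2, 1, 2, 1, 2, 16)]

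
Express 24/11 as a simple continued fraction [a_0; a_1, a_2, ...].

Run the Euclidean algorithm on 24 and 11; the successive quotients are the partial quotients a_0, a_1, ... (each step inverts the fractional part left over by the previous one):
  24 = 2*11 + 2, so a_0 = 2.
  11 = 5*2 + 1, so a_1 = 5.
  2 = 2*1 + 0, so a_2 = 2.
The remainder reaches 0 after 3 divisions, so the expansion has 3 partial quotients, read off in order.

[2; 5, 2]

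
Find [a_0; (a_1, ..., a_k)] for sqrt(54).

Write x_i = (sqrt(54) + m_i)/d_i with (m_0, d_0) = (0, 1). a_0 = floor(sqrt(54)) = 7, since 7^2 = 49 <= 54 < 64 = 8^2.
Iterate m_{i+1} = d_i*a_i - m_i, d_{i+1} = (54 - m_{i+1}^2)/d_i, a_{i+1} = floor((a_0 + m_{i+1})/d_{i+1}):
  m_1 = 1*7 - 0 = 7, d_1 = (54 - 7^2)/1 = 5/1 = 5, a_1 = floor((7 + 7)/5) = 2.
  m_2 = 5*2 - 7 = 3, d_2 = (54 - 3^2)/5 = 45/5 = 9, a_2 = floor((7 + 3)/9) = 1.
  m_3 = 9*1 - 3 = 6, d_3 = (54 - 6^2)/9 = 18/9 = 2, a_3 = floor((7 + 6)/2) = 6.
  m_4 = 2*6 - 6 = 6, d_4 = (54 - 6^2)/2 = 18/2 = 9, a_4 = floor((7 + 6)/9) = 1.
  m_5 = 9*1 - 6 = 3, d_5 = (54 - 3^2)/9 = 45/9 = 5, a_5 = floor((7 + 3)/5) = 2.
  m_6 = 5*2 - 3 = 7, d_6 = (54 - 7^2)/5 = 5/5 = 1, a_6 = floor((7 + 7)/1) = 14.
  m_7 = 1*14 - 7 = 7, d_7 = (54 - 7^2)/1 = 5/1 = 5: (m_7, d_7) = (m_1, d_1) = (7, 5), so from here the quotients repeat a_1, ..., a_6; the period length is 6.
Hence the expansion of sqrt(54) is a_0 = 7 followed by the repeating block 2, 1, 6, 1, 2, 14 (period 6).

[7; (2, 1, 6, 1, 2, 14)]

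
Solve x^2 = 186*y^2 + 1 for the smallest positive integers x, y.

(x, y) = (7501, 550)

First expand sqrt(186) as a continued fraction. With x_i = (sqrt(186) + m_i)/d_i and (m_0, d_0) = (0, 1): a_0 = floor(sqrt(186)) = 13, since 13^2 = 169 <= 186 < 196 = 14^2.
Iterate m_{i+1} = d_i*a_i - m_i, d_{i+1} = (186 - m_{i+1}^2)/d_i, a_{i+1} = floor((a_0 + m_{i+1})/d_{i+1}):
  m_1 = 1*13 - 0 = 13, d_1 = (186 - 13^2)/1 = 17/1 = 17, a_1 = floor((13 + 13)/17) = 1.
  m_2 = 17*1 - 13 = 4, d_2 = (186 - 4^2)/17 = 170/17 = 10, a_2 = floor((13 + 4)/10) = 1.
  m_3 = 10*1 - 4 = 6, d_3 = (186 - 6^2)/10 = 150/10 = 15, a_3 = floor((13 + 6)/15) = 1.
  m_4 = 15*1 - 6 = 9, d_4 = (186 - 9^2)/15 = 105/15 = 7, a_4 = floor((13 + 9)/7) = 3.
  m_5 = 7*3 - 9 = 12, d_5 = (186 - 12^2)/7 = 42/7 = 6, a_5 = floor((13 + 12)/6) = 4.
  m_6 = 6*4 - 12 = 12, d_6 = (186 - 12^2)/6 = 42/6 = 7, a_6 = floor((13 + 12)/7) = 3.
  m_7 = 7*3 - 12 = 9, d_7 = (186 - 9^2)/7 = 105/7 = 15, a_7 = floor((13 + 9)/15) = 1.
  m_8 = 15*1 - 9 = 6, d_8 = (186 - 6^2)/15 = 150/15 = 10, a_8 = floor((13 + 6)/10) = 1.
  m_9 = 10*1 - 6 = 4, d_9 = (186 - 4^2)/10 = 170/10 = 17, a_9 = floor((13 + 4)/17) = 1.
  m_10 = 17*1 - 4 = 13, d_10 = (186 - 13^2)/17 = 17/17 = 1, a_10 = floor((13 + 13)/1) = 26.
  m_11 = 1*26 - 13 = 13, d_11 = (186 - 13^2)/1 = 17/1 = 17: (m_11, d_11) = (m_1, d_1) = (13, 17), so from here the quotients repeat a_1, ..., a_10; the period length is 10.
So sqrt(186) = [13; (1, 1, 1, 3, 4, 3, 1, 1, 1, 26)] with period length k = 10.
k is even, so the fundamental solution of x^2 - 186y^2 = 1 is (p_{k-1}, q_{k-1}) = (p_9, q_9); compute convergents through index 9.
Convergents (p_i = a_i*p_{i-1} + p_{i-2}, q_i = a_i*q_{i-1} + q_{i-2} with p_{-2}=0, p_{-1}=1, q_{-2}=1, q_{-1}=0):
  i=0: a_0=13, p_0 = 13*1 + 0 = 13, q_0 = 13*0 + 1 = 1.
  i=1: a_1=1, p_1 = 1*13 + 1 = 14, q_1 = 1*1 + 0 = 1.
  i=2: a_2=1, p_2 = 1*14 + 13 = 27, q_2 = 1*1 + 1 = 2.
  i=3: a_3=1, p_3 = 1*27 + 14 = 41, q_3 = 1*2 + 1 = 3.
  i=4: a_4=3, p_4 = 3*41 + 27 = 150, q_4 = 3*3 + 2 = 11.
  i=5: a_5=4, p_5 = 4*150 + 41 = 641, q_5 = 4*11 + 3 = 47.
  i=6: a_6=3, p_6 = 3*641 + 150 = 2073, q_6 = 3*47 + 11 = 152.
  i=7: a_7=1, p_7 = 1*2073 + 641 = 2714, q_7 = 1*152 + 47 = 199.
  i=8: a_8=1, p_8 = 1*2714 + 2073 = 4787, q_8 = 1*199 + 152 = 351.
  i=9: a_9=1, p_9 = 1*4787 + 2714 = 7501, q_9 = 1*351 + 199 = 550.
Check: 7501^2 - 186*550^2 = 56265001 - 56265000 = 1, so (x, y) = (7501, 550) solves the equation, and by the theorem it is the least positive solution.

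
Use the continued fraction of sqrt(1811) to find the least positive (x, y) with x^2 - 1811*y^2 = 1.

(x, y) = (146690, 3447)

First expand sqrt(1811) as a continued fraction. With x_i = (sqrt(1811) + m_i)/d_i and (m_0, d_0) = (0, 1): a_0 = floor(sqrt(1811)) = 42, since 42^2 = 1764 <= 1811 < 1849 = 43^2.
Iterate m_{i+1} = d_i*a_i - m_i, d_{i+1} = (1811 - m_{i+1}^2)/d_i, a_{i+1} = floor((a_0 + m_{i+1})/d_{i+1}):
  m_1 = 1*42 - 0 = 42, d_1 = (1811 - 42^2)/1 = 47/1 = 47, a_1 = floor((42 + 42)/47) = 1.
  m_2 = 47*1 - 42 = 5, d_2 = (1811 - 5^2)/47 = 1786/47 = 38, a_2 = floor((42 + 5)/38) = 1.
  m_3 = 38*1 - 5 = 33, d_3 = (1811 - 33^2)/38 = 722/38 = 19, a_3 = floor((42 + 33)/19) = 3.
  m_4 = 19*3 - 33 = 24, d_4 = (1811 - 24^2)/19 = 1235/19 = 65, a_4 = floor((42 + 24)/65) = 1.
  m_5 = 65*1 - 24 = 41, d_5 = (1811 - 41^2)/65 = 130/65 = 2, a_5 = floor((42 + 41)/2) = 41.
  m_6 = 2*41 - 41 = 41, d_6 = (1811 - 41^2)/2 = 130/2 = 65, a_6 = floor((42 + 41)/65) = 1.
  m_7 = 65*1 - 41 = 24, d_7 = (1811 - 24^2)/65 = 1235/65 = 19, a_7 = floor((42 + 24)/19) = 3.
  m_8 = 19*3 - 24 = 33, d_8 = (1811 - 33^2)/19 = 722/19 = 38, a_8 = floor((42 + 33)/38) = 1.
  m_9 = 38*1 - 33 = 5, d_9 = (1811 - 5^2)/38 = 1786/38 = 47, a_9 = floor((42 + 5)/47) = 1.
  m_10 = 47*1 - 5 = 42, d_10 = (1811 - 42^2)/47 = 47/47 = 1, a_10 = floor((42 + 42)/1) = 84.
  m_11 = 1*84 - 42 = 42, d_11 = (1811 - 42^2)/1 = 47/1 = 47: (m_11, d_11) = (m_1, d_1) = (42, 47), so from here the quotients repeat a_1, ..., a_10; the period length is 10.
So sqrt(1811) = [42; (1, 1, 3, 1, 41, 1, 3, 1, 1, 84)] with period length k = 10.
k is even, so the fundamental solution of x^2 - 1811y^2 = 1 is (p_{k-1}, q_{k-1}) = (p_9, q_9); compute convergents through index 9.
Convergents (p_i = a_i*p_{i-1} + p_{i-2}, q_i = a_i*q_{i-1} + q_{i-2} with p_{-2}=0, p_{-1}=1, q_{-2}=1, q_{-1}=0):
  i=0: a_0=42, p_0 = 42*1 + 0 = 42, q_0 = 42*0 + 1 = 1.
  i=1: a_1=1, p_1 = 1*42 + 1 = 43, q_1 = 1*1 + 0 = 1.
  i=2: a_2=1, p_2 = 1*43 + 42 = 85, q_2 = 1*1 + 1 = 2.
  i=3: a_3=3, p_3 = 3*85 + 43 = 298, q_3 = 3*2 + 1 = 7.
  i=4: a_4=1, p_4 = 1*298 + 85 = 383, q_4 = 1*7 + 2 = 9.
  i=5: a_5=41, p_5 = 41*383 + 298 = 16001, q_5 = 41*9 + 7 = 376.
  i=6: a_6=1, p_6 = 1*16001 + 383 = 16384, q_6 = 1*376 + 9 = 385.
  i=7: a_7=3, p_7 = 3*16384 + 16001 = 65153, q_7 = 3*385 + 376 = 1531.
  i=8: a_8=1, p_8 = 1*65153 + 16384 = 81537, q_8 = 1*1531 + 385 = 1916.
  i=9: a_9=1, p_9 = 1*81537 + 65153 = 146690, q_9 = 1*1916 + 1531 = 3447.
Check: 146690^2 - 1811*3447^2 = 21517956100 - 21517956099 = 1, so (x, y) = (146690, 3447) solves the equation, and by the theorem it is the least positive solution.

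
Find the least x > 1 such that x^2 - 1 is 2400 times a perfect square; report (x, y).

First expand sqrt(2400) as a continued fraction. With x_i = (sqrt(2400) + m_i)/d_i and (m_0, d_0) = (0, 1): a_0 = floor(sqrt(2400)) = 48, since 48^2 = 2304 <= 2400 < 2401 = 49^2.
Iterate m_{i+1} = d_i*a_i - m_i, d_{i+1} = (2400 - m_{i+1}^2)/d_i, a_{i+1} = floor((a_0 + m_{i+1})/d_{i+1}):
  m_1 = 1*48 - 0 = 48, d_1 = (2400 - 48^2)/1 = 96/1 = 96, a_1 = floor((48 + 48)/96) = 1.
  m_2 = 96*1 - 48 = 48, d_2 = (2400 - 48^2)/96 = 96/96 = 1, a_2 = floor((48 + 48)/1) = 96.
  m_3 = 1*96 - 48 = 48, d_3 = (2400 - 48^2)/1 = 96/1 = 96: (m_3, d_3) = (m_1, d_1) = (48, 96), so from here the quotients repeat a_1, a_2; the period length is 2.
So sqrt(2400) = [48; (1, 96)] with period length k = 2.
k is even, so the fundamental solution of x^2 - 2400y^2 = 1 is (p_{k-1}, q_{k-1}) = (p_1, q_1); compute convergents through index 1.
Convergents (p_i = a_i*p_{i-1} + p_{i-2}, q_i = a_i*q_{i-1} + q_{i-2} with p_{-2}=0, p_{-1}=1, q_{-2}=1, q_{-1}=0):
  i=0: a_0=48, p_0 = 48*1 + 0 = 48, q_0 = 48*0 + 1 = 1.
  i=1: a_1=1, p_1 = 1*48 + 1 = 49, q_1 = 1*1 + 0 = 1.
Check: 49^2 - 2400*1^2 = 2401 - 2400 = 1, so (x, y) = (49, 1) solves the equation, and by the theorem it is the least positive solution.

(x, y) = (49, 1)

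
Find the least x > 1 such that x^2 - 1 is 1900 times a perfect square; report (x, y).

(x, y) = (57799, 1326)

First expand sqrt(1900) as a continued fraction. With x_i = (sqrt(1900) + m_i)/d_i and (m_0, d_0) = (0, 1): a_0 = floor(sqrt(1900)) = 43, since 43^2 = 1849 <= 1900 < 1936 = 44^2.
Iterate m_{i+1} = d_i*a_i - m_i, d_{i+1} = (1900 - m_{i+1}^2)/d_i, a_{i+1} = floor((a_0 + m_{i+1})/d_{i+1}):
  m_1 = 1*43 - 0 = 43, d_1 = (1900 - 43^2)/1 = 51/1 = 51, a_1 = floor((43 + 43)/51) = 1.
  m_2 = 51*1 - 43 = 8, d_2 = (1900 - 8^2)/51 = 1836/51 = 36, a_2 = floor((43 + 8)/36) = 1.
  m_3 = 36*1 - 8 = 28, d_3 = (1900 - 28^2)/36 = 1116/36 = 31, a_3 = floor((43 + 28)/31) = 2.
  m_4 = 31*2 - 28 = 34, d_4 = (1900 - 34^2)/31 = 744/31 = 24, a_4 = floor((43 + 34)/24) = 3.
  m_5 = 24*3 - 34 = 38, d_5 = (1900 - 38^2)/24 = 456/24 = 19, a_5 = floor((43 + 38)/19) = 4.
  m_6 = 19*4 - 38 = 38, d_6 = (1900 - 38^2)/19 = 456/19 = 24, a_6 = floor((43 + 38)/24) = 3.
  m_7 = 24*3 - 38 = 34, d_7 = (1900 - 34^2)/24 = 744/24 = 31, a_7 = floor((43 + 34)/31) = 2.
  m_8 = 31*2 - 34 = 28, d_8 = (1900 - 28^2)/31 = 1116/31 = 36, a_8 = floor((43 + 28)/36) = 1.
  m_9 = 36*1 - 28 = 8, d_9 = (1900 - 8^2)/36 = 1836/36 = 51, a_9 = floor((43 + 8)/51) = 1.
  m_10 = 51*1 - 8 = 43, d_10 = (1900 - 43^2)/51 = 51/51 = 1, a_10 = floor((43 + 43)/1) = 86.
  m_11 = 1*86 - 43 = 43, d_11 = (1900 - 43^2)/1 = 51/1 = 51: (m_11, d_11) = (m_1, d_1) = (43, 51), so from here the quotients repeat a_1, ..., a_10; the period length is 10.
So sqrt(1900) = [43; (1, 1, 2, 3, 4, 3, 2, 1, 1, 86)] with period length k = 10.
k is even, so the fundamental solution of x^2 - 1900y^2 = 1 is (p_{k-1}, q_{k-1}) = (p_9, q_9); compute convergents through index 9.
Convergents (p_i = a_i*p_{i-1} + p_{i-2}, q_i = a_i*q_{i-1} + q_{i-2} with p_{-2}=0, p_{-1}=1, q_{-2}=1, q_{-1}=0):
  i=0: a_0=43, p_0 = 43*1 + 0 = 43, q_0 = 43*0 + 1 = 1.
  i=1: a_1=1, p_1 = 1*43 + 1 = 44, q_1 = 1*1 + 0 = 1.
  i=2: a_2=1, p_2 = 1*44 + 43 = 87, q_2 = 1*1 + 1 = 2.
  i=3: a_3=2, p_3 = 2*87 + 44 = 218, q_3 = 2*2 + 1 = 5.
  i=4: a_4=3, p_4 = 3*218 + 87 = 741, q_4 = 3*5 + 2 = 17.
  i=5: a_5=4, p_5 = 4*741 + 218 = 3182, q_5 = 4*17 + 5 = 73.
  i=6: a_6=3, p_6 = 3*3182 + 741 = 10287, q_6 = 3*73 + 17 = 236.
  i=7: a_7=2, p_7 = 2*10287 + 3182 = 23756, q_7 = 2*236 + 73 = 545.
  i=8: a_8=1, p_8 = 1*23756 + 10287 = 34043, q_8 = 1*545 + 236 = 781.
  i=9: a_9=1, p_9 = 1*34043 + 23756 = 57799, q_9 = 1*781 + 545 = 1326.
Check: 57799^2 - 1900*1326^2 = 3340724401 - 3340724400 = 1, so (x, y) = (57799, 1326) solves the equation, and by the theorem it is the least positive solution.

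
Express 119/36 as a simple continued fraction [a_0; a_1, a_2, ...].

[3; 3, 3, 1, 2]

Run the Euclidean algorithm on 119 and 36; the successive quotients are the partial quotients a_0, a_1, ... (each step inverts the fractional part left over by the previous one):
  119 = 3*36 + 11, so a_0 = 3.
  36 = 3*11 + 3, so a_1 = 3.
  11 = 3*3 + 2, so a_2 = 3.
  3 = 1*2 + 1, so a_3 = 1.
  2 = 2*1 + 0, so a_4 = 2.
The remainder reaches 0 after 5 divisions, so the expansion has 5 partial quotients, read off in order.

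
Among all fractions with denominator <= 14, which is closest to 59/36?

18/11

Expand x = 59/36 as a continued fraction with the Euclidean algorithm:
  59 = 1*36 + 23, so a_0 = 1.
  36 = 1*23 + 13, so a_1 = 1.
  23 = 1*13 + 10, so a_2 = 1.
  13 = 1*10 + 3, so a_3 = 1.
  10 = 3*3 + 1, so a_4 = 3.
  3 = 3*1 + 0, so a_5 = 3.
so x = [1; 1, 1, 1, 3, 3].
Convergents (p_i = a_i*p_{i-1} + p_{i-2}, q_i = a_i*q_{i-1} + q_{i-2} with p_{-2}=0, p_{-1}=1, q_{-2}=1, q_{-1}=0), until the denominator exceeds 14:
  i=0: a_0=1, p_0 = 1*1 + 0 = 1, q_0 = 1*0 + 1 = 1.
  i=1: a_1=1, p_1 = 1*1 + 1 = 2, q_1 = 1*1 + 0 = 1.
  i=2: a_2=1, p_2 = 1*2 + 1 = 3, q_2 = 1*1 + 1 = 2.
  i=3: a_3=1, p_3 = 1*3 + 2 = 5, q_3 = 1*2 + 1 = 3.
  i=4: a_4=3, p_4 = 3*5 + 3 = 18, q_4 = 3*3 + 2 = 11.
  i=5: a_5=3, p_5 = 3*18 + 5 = 59, q_5 = 3*11 + 3 = 36.
q_5 = 36 > 14, so the last convergent with denominator <= 14 is p_4/q_4 = 18/11.
The closest fraction with denominator <= 14 is either p_4/q_4 or the intermediate fraction (k*p_4 + p_3)/(k*q_4 + q_3) with the largest k >= 1 whose denominator stays <= 14; these approach x as k grows, and every other convergent or intermediate fraction in range is farther away.
Largest k: floor((14 - q_3)/q_4) = floor((14 - 3)/11) = 1.
That gives (1*18 + 5)/(1*11 + 3) = 23/14.
Compare the errors: |x - 18/11| = |59*11 - 18*36|/(36*11) = 1/396, and |x - 23/14| = |59*14 - 23*36|/(36*14) = 2/504.
Cross-multiplying, 1*504 = 504 < 792 = 2*396, so 1/396 is smaller: the convergent 18/11 is closer to x than 23/14.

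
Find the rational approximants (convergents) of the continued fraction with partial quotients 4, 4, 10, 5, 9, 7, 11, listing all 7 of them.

Using the convergent recurrence p_i = a_i*p_{i-1} + p_{i-2}, q_i = a_i*q_{i-1} + q_{i-2} with p_{-2}=0, p_{-1}=1, q_{-2}=1, q_{-1}=0:
  i=0: a_0=4, p_0 = 4*1 + 0 = 4, q_0 = 4*0 + 1 = 1.
  i=1: a_1=4, p_1 = 4*4 + 1 = 17, q_1 = 4*1 + 0 = 4.
  i=2: a_2=10, p_2 = 10*17 + 4 = 174, q_2 = 10*4 + 1 = 41.
  i=3: a_3=5, p_3 = 5*174 + 17 = 887, q_3 = 5*41 + 4 = 209.
  i=4: a_4=9, p_4 = 9*887 + 174 = 8157, q_4 = 9*209 + 41 = 1922.
  i=5: a_5=7, p_5 = 7*8157 + 887 = 57986, q_5 = 7*1922 + 209 = 13663.
  i=6: a_6=11, p_6 = 11*57986 + 8157 = 646003, q_6 = 11*13663 + 1922 = 152215.

4/1, 17/4, 174/41, 887/209, 8157/1922, 57986/13663, 646003/152215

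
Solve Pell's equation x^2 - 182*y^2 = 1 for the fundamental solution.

(x, y) = (27, 2)

First expand sqrt(182) as a continued fraction. With x_i = (sqrt(182) + m_i)/d_i and (m_0, d_0) = (0, 1): a_0 = floor(sqrt(182)) = 13, since 13^2 = 169 <= 182 < 196 = 14^2.
Iterate m_{i+1} = d_i*a_i - m_i, d_{i+1} = (182 - m_{i+1}^2)/d_i, a_{i+1} = floor((a_0 + m_{i+1})/d_{i+1}):
  m_1 = 1*13 - 0 = 13, d_1 = (182 - 13^2)/1 = 13/1 = 13, a_1 = floor((13 + 13)/13) = 2.
  m_2 = 13*2 - 13 = 13, d_2 = (182 - 13^2)/13 = 13/13 = 1, a_2 = floor((13 + 13)/1) = 26.
  m_3 = 1*26 - 13 = 13, d_3 = (182 - 13^2)/1 = 13/1 = 13: (m_3, d_3) = (m_1, d_1) = (13, 13), so from here the quotients repeat a_1, a_2; the period length is 2.
So sqrt(182) = [13; (2, 26)] with period length k = 2.
k is even, so the fundamental solution of x^2 - 182y^2 = 1 is (p_{k-1}, q_{k-1}) = (p_1, q_1); compute convergents through index 1.
Convergents (p_i = a_i*p_{i-1} + p_{i-2}, q_i = a_i*q_{i-1} + q_{i-2} with p_{-2}=0, p_{-1}=1, q_{-2}=1, q_{-1}=0):
  i=0: a_0=13, p_0 = 13*1 + 0 = 13, q_0 = 13*0 + 1 = 1.
  i=1: a_1=2, p_1 = 2*13 + 1 = 27, q_1 = 2*1 + 0 = 2.
Check: 27^2 - 182*2^2 = 729 - 728 = 1, so (x, y) = (27, 2) solves the equation, and by the theorem it is the least positive solution.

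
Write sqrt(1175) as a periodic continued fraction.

Write x_i = (sqrt(1175) + m_i)/d_i with (m_0, d_0) = (0, 1). a_0 = floor(sqrt(1175)) = 34, since 34^2 = 1156 <= 1175 < 1225 = 35^2.
Iterate m_{i+1} = d_i*a_i - m_i, d_{i+1} = (1175 - m_{i+1}^2)/d_i, a_{i+1} = floor((a_0 + m_{i+1})/d_{i+1}):
  m_1 = 1*34 - 0 = 34, d_1 = (1175 - 34^2)/1 = 19/1 = 19, a_1 = floor((34 + 34)/19) = 3.
  m_2 = 19*3 - 34 = 23, d_2 = (1175 - 23^2)/19 = 646/19 = 34, a_2 = floor((34 + 23)/34) = 1.
  m_3 = 34*1 - 23 = 11, d_3 = (1175 - 11^2)/34 = 1054/34 = 31, a_3 = floor((34 + 11)/31) = 1.
  m_4 = 31*1 - 11 = 20, d_4 = (1175 - 20^2)/31 = 775/31 = 25, a_4 = floor((34 + 20)/25) = 2.
  m_5 = 25*2 - 20 = 30, d_5 = (1175 - 30^2)/25 = 275/25 = 11, a_5 = floor((34 + 30)/11) = 5.
  m_6 = 11*5 - 30 = 25, d_6 = (1175 - 25^2)/11 = 550/11 = 50, a_6 = floor((34 + 25)/50) = 1.
  m_7 = 50*1 - 25 = 25, d_7 = (1175 - 25^2)/50 = 550/50 = 11, a_7 = floor((34 + 25)/11) = 5.
  m_8 = 11*5 - 25 = 30, d_8 = (1175 - 30^2)/11 = 275/11 = 25, a_8 = floor((34 + 30)/25) = 2.
  m_9 = 25*2 - 30 = 20, d_9 = (1175 - 20^2)/25 = 775/25 = 31, a_9 = floor((34 + 20)/31) = 1.
  m_10 = 31*1 - 20 = 11, d_10 = (1175 - 11^2)/31 = 1054/31 = 34, a_10 = floor((34 + 11)/34) = 1.
  m_11 = 34*1 - 11 = 23, d_11 = (1175 - 23^2)/34 = 646/34 = 19, a_11 = floor((34 + 23)/19) = 3.
  m_12 = 19*3 - 23 = 34, d_12 = (1175 - 34^2)/19 = 19/19 = 1, a_12 = floor((34 + 34)/1) = 68.
  m_13 = 1*68 - 34 = 34, d_13 = (1175 - 34^2)/1 = 19/1 = 19: (m_13, d_13) = (m_1, d_1) = (34, 19), so from here the quotients repeat a_1, ..., a_12; the period length is 12.
Hence the expansion of sqrt(1175) is a_0 = 34 followed by the repeating block 3, 1, 1, 2, 5, 1, 5, 2, 1, 1, 3, 68 (period 12).

[34; (3, 1, 1, 2, 5, 1, 5, 2, 1, 1, 3, 68)]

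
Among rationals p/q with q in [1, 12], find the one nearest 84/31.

19/7

Expand x = 84/31 as a continued fraction with the Euclidean algorithm:
  84 = 2*31 + 22, so a_0 = 2.
  31 = 1*22 + 9, so a_1 = 1.
  22 = 2*9 + 4, so a_2 = 2.
  9 = 2*4 + 1, so a_3 = 2.
  4 = 4*1 + 0, so a_4 = 4.
so x = [2; 1, 2, 2, 4].
Convergents (p_i = a_i*p_{i-1} + p_{i-2}, q_i = a_i*q_{i-1} + q_{i-2} with p_{-2}=0, p_{-1}=1, q_{-2}=1, q_{-1}=0), until the denominator exceeds 12:
  i=0: a_0=2, p_0 = 2*1 + 0 = 2, q_0 = 2*0 + 1 = 1.
  i=1: a_1=1, p_1 = 1*2 + 1 = 3, q_1 = 1*1 + 0 = 1.
  i=2: a_2=2, p_2 = 2*3 + 2 = 8, q_2 = 2*1 + 1 = 3.
  i=3: a_3=2, p_3 = 2*8 + 3 = 19, q_3 = 2*3 + 1 = 7.
  i=4: a_4=4, p_4 = 4*19 + 8 = 84, q_4 = 4*7 + 3 = 31.
q_4 = 31 > 12, so the last convergent with denominator <= 12 is p_3/q_3 = 19/7.
The closest fraction with denominator <= 12 is either p_3/q_3 or the intermediate fraction (k*p_3 + p_2)/(k*q_3 + q_2) with the largest k >= 1 whose denominator stays <= 12; these approach x as k grows, and every other convergent or intermediate fraction in range is farther away.
Largest k: floor((12 - q_2)/q_3) = floor((12 - 3)/7) = 1.
That gives (1*19 + 8)/(1*7 + 3) = 27/10.
Compare the errors: |x - 19/7| = |84*7 - 19*31|/(31*7) = 1/217, and |x - 27/10| = |84*10 - 27*31|/(31*10) = 3/310.
Cross-multiplying, 1*310 = 310 < 651 = 3*217, so 1/217 is smaller: the convergent 19/7 is closer to x than 27/10.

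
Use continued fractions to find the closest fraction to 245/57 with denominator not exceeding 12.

Expand x = 245/57 as a continued fraction with the Euclidean algorithm:
  245 = 4*57 + 17, so a_0 = 4.
  57 = 3*17 + 6, so a_1 = 3.
  17 = 2*6 + 5, so a_2 = 2.
  6 = 1*5 + 1, so a_3 = 1.
  5 = 5*1 + 0, so a_4 = 5.
so x = [4; 3, 2, 1, 5].
Convergents (p_i = a_i*p_{i-1} + p_{i-2}, q_i = a_i*q_{i-1} + q_{i-2} with p_{-2}=0, p_{-1}=1, q_{-2}=1, q_{-1}=0), until the denominator exceeds 12:
  i=0: a_0=4, p_0 = 4*1 + 0 = 4, q_0 = 4*0 + 1 = 1.
  i=1: a_1=3, p_1 = 3*4 + 1 = 13, q_1 = 3*1 + 0 = 3.
  i=2: a_2=2, p_2 = 2*13 + 4 = 30, q_2 = 2*3 + 1 = 7.
  i=3: a_3=1, p_3 = 1*30 + 13 = 43, q_3 = 1*7 + 3 = 10.
  i=4: a_4=5, p_4 = 5*43 + 30 = 245, q_4 = 5*10 + 7 = 57.
q_4 = 57 > 12, so the last convergent with denominator <= 12 is p_3/q_3 = 43/10.
The closest fraction with denominator <= 12 is either p_3/q_3 or the intermediate fraction (k*p_3 + p_2)/(k*q_3 + q_2) with the largest k >= 1 whose denominator stays <= 12; these approach x as k grows, and every other convergent or intermediate fraction in range is farther away.
Largest k: floor((12 - q_2)/q_3) = floor((12 - 7)/10) = 0.
Since k = 0, no intermediate fraction beyond p_3/q_3 has denominator <= 12, so the convergent 43/10 is the closest (its error is |245*10 - 43*57|/(57*10) = 1/570).

43/10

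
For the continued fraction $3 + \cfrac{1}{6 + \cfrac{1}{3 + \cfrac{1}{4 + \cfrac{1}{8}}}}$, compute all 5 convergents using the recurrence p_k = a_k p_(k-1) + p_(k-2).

Using the convergent recurrence p_i = a_i*p_{i-1} + p_{i-2}, q_i = a_i*q_{i-1} + q_{i-2} with p_{-2}=0, p_{-1}=1, q_{-2}=1, q_{-1}=0:
  i=0: a_0=3, p_0 = 3*1 + 0 = 3, q_0 = 3*0 + 1 = 1.
  i=1: a_1=6, p_1 = 6*3 + 1 = 19, q_1 = 6*1 + 0 = 6.
  i=2: a_2=3, p_2 = 3*19 + 3 = 60, q_2 = 3*6 + 1 = 19.
  i=3: a_3=4, p_3 = 4*60 + 19 = 259, q_3 = 4*19 + 6 = 82.
  i=4: a_4=8, p_4 = 8*259 + 60 = 2132, q_4 = 8*82 + 19 = 675.

3/1, 19/6, 60/19, 259/82, 2132/675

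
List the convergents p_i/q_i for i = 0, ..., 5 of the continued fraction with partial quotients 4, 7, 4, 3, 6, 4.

4/1, 29/7, 120/29, 389/94, 2454/593, 10205/2466

Using the convergent recurrence p_i = a_i*p_{i-1} + p_{i-2}, q_i = a_i*q_{i-1} + q_{i-2} with p_{-2}=0, p_{-1}=1, q_{-2}=1, q_{-1}=0:
  i=0: a_0=4, p_0 = 4*1 + 0 = 4, q_0 = 4*0 + 1 = 1.
  i=1: a_1=7, p_1 = 7*4 + 1 = 29, q_1 = 7*1 + 0 = 7.
  i=2: a_2=4, p_2 = 4*29 + 4 = 120, q_2 = 4*7 + 1 = 29.
  i=3: a_3=3, p_3 = 3*120 + 29 = 389, q_3 = 3*29 + 7 = 94.
  i=4: a_4=6, p_4 = 6*389 + 120 = 2454, q_4 = 6*94 + 29 = 593.
  i=5: a_5=4, p_5 = 4*2454 + 389 = 10205, q_5 = 4*593 + 94 = 2466.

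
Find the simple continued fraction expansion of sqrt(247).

[15; (1, 2, 1, 1, 9, 1, 9, 1, 1, 2, 1, 30)]

Write x_i = (sqrt(247) + m_i)/d_i with (m_0, d_0) = (0, 1). a_0 = floor(sqrt(247)) = 15, since 15^2 = 225 <= 247 < 256 = 16^2.
Iterate m_{i+1} = d_i*a_i - m_i, d_{i+1} = (247 - m_{i+1}^2)/d_i, a_{i+1} = floor((a_0 + m_{i+1})/d_{i+1}):
  m_1 = 1*15 - 0 = 15, d_1 = (247 - 15^2)/1 = 22/1 = 22, a_1 = floor((15 + 15)/22) = 1.
  m_2 = 22*1 - 15 = 7, d_2 = (247 - 7^2)/22 = 198/22 = 9, a_2 = floor((15 + 7)/9) = 2.
  m_3 = 9*2 - 7 = 11, d_3 = (247 - 11^2)/9 = 126/9 = 14, a_3 = floor((15 + 11)/14) = 1.
  m_4 = 14*1 - 11 = 3, d_4 = (247 - 3^2)/14 = 238/14 = 17, a_4 = floor((15 + 3)/17) = 1.
  m_5 = 17*1 - 3 = 14, d_5 = (247 - 14^2)/17 = 51/17 = 3, a_5 = floor((15 + 14)/3) = 9.
  m_6 = 3*9 - 14 = 13, d_6 = (247 - 13^2)/3 = 78/3 = 26, a_6 = floor((15 + 13)/26) = 1.
  m_7 = 26*1 - 13 = 13, d_7 = (247 - 13^2)/26 = 78/26 = 3, a_7 = floor((15 + 13)/3) = 9.
  m_8 = 3*9 - 13 = 14, d_8 = (247 - 14^2)/3 = 51/3 = 17, a_8 = floor((15 + 14)/17) = 1.
  m_9 = 17*1 - 14 = 3, d_9 = (247 - 3^2)/17 = 238/17 = 14, a_9 = floor((15 + 3)/14) = 1.
  m_10 = 14*1 - 3 = 11, d_10 = (247 - 11^2)/14 = 126/14 = 9, a_10 = floor((15 + 11)/9) = 2.
  m_11 = 9*2 - 11 = 7, d_11 = (247 - 7^2)/9 = 198/9 = 22, a_11 = floor((15 + 7)/22) = 1.
  m_12 = 22*1 - 7 = 15, d_12 = (247 - 15^2)/22 = 22/22 = 1, a_12 = floor((15 + 15)/1) = 30.
  m_13 = 1*30 - 15 = 15, d_13 = (247 - 15^2)/1 = 22/1 = 22: (m_13, d_13) = (m_1, d_1) = (15, 22), so from here the quotients repeat a_1, ..., a_12; the period length is 12.
Hence the expansion of sqrt(247) is a_0 = 15 followed by the repeating block 1, 2, 1, 1, 9, 1, 9, 1, 1, 2, 1, 30 (period 12).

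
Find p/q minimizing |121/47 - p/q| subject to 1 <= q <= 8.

18/7

Expand x = 121/47 as a continued fraction with the Euclidean algorithm:
  121 = 2*47 + 27, so a_0 = 2.
  47 = 1*27 + 20, so a_1 = 1.
  27 = 1*20 + 7, so a_2 = 1.
  20 = 2*7 + 6, so a_3 = 2.
  7 = 1*6 + 1, so a_4 = 1.
  6 = 6*1 + 0, so a_5 = 6.
so x = [2; 1, 1, 2, 1, 6].
Convergents (p_i = a_i*p_{i-1} + p_{i-2}, q_i = a_i*q_{i-1} + q_{i-2} with p_{-2}=0, p_{-1}=1, q_{-2}=1, q_{-1}=0), until the denominator exceeds 8:
  i=0: a_0=2, p_0 = 2*1 + 0 = 2, q_0 = 2*0 + 1 = 1.
  i=1: a_1=1, p_1 = 1*2 + 1 = 3, q_1 = 1*1 + 0 = 1.
  i=2: a_2=1, p_2 = 1*3 + 2 = 5, q_2 = 1*1 + 1 = 2.
  i=3: a_3=2, p_3 = 2*5 + 3 = 13, q_3 = 2*2 + 1 = 5.
  i=4: a_4=1, p_4 = 1*13 + 5 = 18, q_4 = 1*5 + 2 = 7.
  i=5: a_5=6, p_5 = 6*18 + 13 = 121, q_5 = 6*7 + 5 = 47.
q_5 = 47 > 8, so the last convergent with denominator <= 8 is p_4/q_4 = 18/7.
The closest fraction with denominator <= 8 is either p_4/q_4 or the intermediate fraction (k*p_4 + p_3)/(k*q_4 + q_3) with the largest k >= 1 whose denominator stays <= 8; these approach x as k grows, and every other convergent or intermediate fraction in range is farther away.
Largest k: floor((8 - q_3)/q_4) = floor((8 - 5)/7) = 0.
Since k = 0, no intermediate fraction beyond p_4/q_4 has denominator <= 8, so the convergent 18/7 is the closest (its error is |121*7 - 18*47|/(47*7) = 1/329).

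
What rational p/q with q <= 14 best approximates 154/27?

57/10

Expand x = 154/27 as a continued fraction with the Euclidean algorithm:
  154 = 5*27 + 19, so a_0 = 5.
  27 = 1*19 + 8, so a_1 = 1.
  19 = 2*8 + 3, so a_2 = 2.
  8 = 2*3 + 2, so a_3 = 2.
  3 = 1*2 + 1, so a_4 = 1.
  2 = 2*1 + 0, so a_5 = 2.
so x = [5; 1, 2, 2, 1, 2].
Convergents (p_i = a_i*p_{i-1} + p_{i-2}, q_i = a_i*q_{i-1} + q_{i-2} with p_{-2}=0, p_{-1}=1, q_{-2}=1, q_{-1}=0), until the denominator exceeds 14:
  i=0: a_0=5, p_0 = 5*1 + 0 = 5, q_0 = 5*0 + 1 = 1.
  i=1: a_1=1, p_1 = 1*5 + 1 = 6, q_1 = 1*1 + 0 = 1.
  i=2: a_2=2, p_2 = 2*6 + 5 = 17, q_2 = 2*1 + 1 = 3.
  i=3: a_3=2, p_3 = 2*17 + 6 = 40, q_3 = 2*3 + 1 = 7.
  i=4: a_4=1, p_4 = 1*40 + 17 = 57, q_4 = 1*7 + 3 = 10.
  i=5: a_5=2, p_5 = 2*57 + 40 = 154, q_5 = 2*10 + 7 = 27.
q_5 = 27 > 14, so the last convergent with denominator <= 14 is p_4/q_4 = 57/10.
The closest fraction with denominator <= 14 is either p_4/q_4 or the intermediate fraction (k*p_4 + p_3)/(k*q_4 + q_3) with the largest k >= 1 whose denominator stays <= 14; these approach x as k grows, and every other convergent or intermediate fraction in range is farther away.
Largest k: floor((14 - q_3)/q_4) = floor((14 - 7)/10) = 0.
Since k = 0, no intermediate fraction beyond p_4/q_4 has denominator <= 14, so the convergent 57/10 is the closest (its error is |154*10 - 57*27|/(27*10) = 1/270).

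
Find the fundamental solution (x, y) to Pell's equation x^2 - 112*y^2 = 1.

First expand sqrt(112) as a continued fraction. With x_i = (sqrt(112) + m_i)/d_i and (m_0, d_0) = (0, 1): a_0 = floor(sqrt(112)) = 10, since 10^2 = 100 <= 112 < 121 = 11^2.
Iterate m_{i+1} = d_i*a_i - m_i, d_{i+1} = (112 - m_{i+1}^2)/d_i, a_{i+1} = floor((a_0 + m_{i+1})/d_{i+1}):
  m_1 = 1*10 - 0 = 10, d_1 = (112 - 10^2)/1 = 12/1 = 12, a_1 = floor((10 + 10)/12) = 1.
  m_2 = 12*1 - 10 = 2, d_2 = (112 - 2^2)/12 = 108/12 = 9, a_2 = floor((10 + 2)/9) = 1.
  m_3 = 9*1 - 2 = 7, d_3 = (112 - 7^2)/9 = 63/9 = 7, a_3 = floor((10 + 7)/7) = 2.
  m_4 = 7*2 - 7 = 7, d_4 = (112 - 7^2)/7 = 63/7 = 9, a_4 = floor((10 + 7)/9) = 1.
  m_5 = 9*1 - 7 = 2, d_5 = (112 - 2^2)/9 = 108/9 = 12, a_5 = floor((10 + 2)/12) = 1.
  m_6 = 12*1 - 2 = 10, d_6 = (112 - 10^2)/12 = 12/12 = 1, a_6 = floor((10 + 10)/1) = 20.
  m_7 = 1*20 - 10 = 10, d_7 = (112 - 10^2)/1 = 12/1 = 12: (m_7, d_7) = (m_1, d_1) = (10, 12), so from here the quotients repeat a_1, ..., a_6; the period length is 6.
So sqrt(112) = [10; (1, 1, 2, 1, 1, 20)] with period length k = 6.
k is even, so the fundamental solution of x^2 - 112y^2 = 1 is (p_{k-1}, q_{k-1}) = (p_5, q_5); compute convergents through index 5.
Convergents (p_i = a_i*p_{i-1} + p_{i-2}, q_i = a_i*q_{i-1} + q_{i-2} with p_{-2}=0, p_{-1}=1, q_{-2}=1, q_{-1}=0):
  i=0: a_0=10, p_0 = 10*1 + 0 = 10, q_0 = 10*0 + 1 = 1.
  i=1: a_1=1, p_1 = 1*10 + 1 = 11, q_1 = 1*1 + 0 = 1.
  i=2: a_2=1, p_2 = 1*11 + 10 = 21, q_2 = 1*1 + 1 = 2.
  i=3: a_3=2, p_3 = 2*21 + 11 = 53, q_3 = 2*2 + 1 = 5.
  i=4: a_4=1, p_4 = 1*53 + 21 = 74, q_4 = 1*5 + 2 = 7.
  i=5: a_5=1, p_5 = 1*74 + 53 = 127, q_5 = 1*7 + 5 = 12.
Check: 127^2 - 112*12^2 = 16129 - 16128 = 1, so (x, y) = (127, 12) solves the equation, and by the theorem it is the least positive solution.

(x, y) = (127, 12)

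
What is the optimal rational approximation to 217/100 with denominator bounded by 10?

Expand x = 217/100 as a continued fraction with the Euclidean algorithm:
  217 = 2*100 + 17, so a_0 = 2.
  100 = 5*17 + 15, so a_1 = 5.
  17 = 1*15 + 2, so a_2 = 1.
  15 = 7*2 + 1, so a_3 = 7.
  2 = 2*1 + 0, so a_4 = 2.
so x = [2; 5, 1, 7, 2].
Convergents (p_i = a_i*p_{i-1} + p_{i-2}, q_i = a_i*q_{i-1} + q_{i-2} with p_{-2}=0, p_{-1}=1, q_{-2}=1, q_{-1}=0), until the denominator exceeds 10:
  i=0: a_0=2, p_0 = 2*1 + 0 = 2, q_0 = 2*0 + 1 = 1.
  i=1: a_1=5, p_1 = 5*2 + 1 = 11, q_1 = 5*1 + 0 = 5.
  i=2: a_2=1, p_2 = 1*11 + 2 = 13, q_2 = 1*5 + 1 = 6.
  i=3: a_3=7, p_3 = 7*13 + 11 = 102, q_3 = 7*6 + 5 = 47.
q_3 = 47 > 10, so the last convergent with denominator <= 10 is p_2/q_2 = 13/6.
The closest fraction with denominator <= 10 is either p_2/q_2 or the intermediate fraction (k*p_2 + p_1)/(k*q_2 + q_1) with the largest k >= 1 whose denominator stays <= 10; these approach x as k grows, and every other convergent or intermediate fraction in range is farther away.
Largest k: floor((10 - q_1)/q_2) = floor((10 - 5)/6) = 0.
Since k = 0, no intermediate fraction beyond p_2/q_2 has denominator <= 10, so the convergent 13/6 is the closest (its error is |217*6 - 13*100|/(100*6) = 2/600).

13/6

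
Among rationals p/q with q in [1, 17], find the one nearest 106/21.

Expand x = 106/21 as a continued fraction with the Euclidean algorithm:
  106 = 5*21 + 1, so a_0 = 5.
  21 = 21*1 + 0, so a_1 = 21.
so x = [5; 21].
Convergents (p_i = a_i*p_{i-1} + p_{i-2}, q_i = a_i*q_{i-1} + q_{i-2} with p_{-2}=0, p_{-1}=1, q_{-2}=1, q_{-1}=0), until the denominator exceeds 17:
  i=0: a_0=5, p_0 = 5*1 + 0 = 5, q_0 = 5*0 + 1 = 1.
  i=1: a_1=21, p_1 = 21*5 + 1 = 106, q_1 = 21*1 + 0 = 21.
q_1 = 21 > 17, so the last convergent with denominator <= 17 is p_0/q_0 = 5/1.
The closest fraction with denominator <= 17 is either p_0/q_0 or the intermediate fraction (k*p_0 + p_{-1})/(k*q_0 + q_{-1}) with the largest k >= 1 whose denominator stays <= 17; these approach x as k grows, and every other convergent or intermediate fraction in range is farther away.
Largest k: floor((17 - q_{-1})/q_0) = floor((17 - 0)/1) = 17 (using the seeds p_{-1} = 1, q_{-1} = 0).
That gives (17*5 + 1)/(17*1 + 0) = 86/17.
Compare the errors: |x - 5/1| = |106*1 - 5*21|/(21*1) = 1/21, and |x - 86/17| = |106*17 - 86*21|/(21*17) = 4/357.
Cross-multiplying, 4*21 = 84 < 357 = 1*357, so 4/357 is smaller: the intermediate fraction 86/17 is closer to x than 5/1.

86/17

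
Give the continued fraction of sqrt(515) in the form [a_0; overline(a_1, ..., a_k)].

[22; overline(1, 2, 3, 1, 3, 1, 3, 2, 1, 44)]

Write x_i = (sqrt(515) + m_i)/d_i with (m_0, d_0) = (0, 1). a_0 = floor(sqrt(515)) = 22, since 22^2 = 484 <= 515 < 529 = 23^2.
Iterate m_{i+1} = d_i*a_i - m_i, d_{i+1} = (515 - m_{i+1}^2)/d_i, a_{i+1} = floor((a_0 + m_{i+1})/d_{i+1}):
  m_1 = 1*22 - 0 = 22, d_1 = (515 - 22^2)/1 = 31/1 = 31, a_1 = floor((22 + 22)/31) = 1.
  m_2 = 31*1 - 22 = 9, d_2 = (515 - 9^2)/31 = 434/31 = 14, a_2 = floor((22 + 9)/14) = 2.
  m_3 = 14*2 - 9 = 19, d_3 = (515 - 19^2)/14 = 154/14 = 11, a_3 = floor((22 + 19)/11) = 3.
  m_4 = 11*3 - 19 = 14, d_4 = (515 - 14^2)/11 = 319/11 = 29, a_4 = floor((22 + 14)/29) = 1.
  m_5 = 29*1 - 14 = 15, d_5 = (515 - 15^2)/29 = 290/29 = 10, a_5 = floor((22 + 15)/10) = 3.
  m_6 = 10*3 - 15 = 15, d_6 = (515 - 15^2)/10 = 290/10 = 29, a_6 = floor((22 + 15)/29) = 1.
  m_7 = 29*1 - 15 = 14, d_7 = (515 - 14^2)/29 = 319/29 = 11, a_7 = floor((22 + 14)/11) = 3.
  m_8 = 11*3 - 14 = 19, d_8 = (515 - 19^2)/11 = 154/11 = 14, a_8 = floor((22 + 19)/14) = 2.
  m_9 = 14*2 - 19 = 9, d_9 = (515 - 9^2)/14 = 434/14 = 31, a_9 = floor((22 + 9)/31) = 1.
  m_10 = 31*1 - 9 = 22, d_10 = (515 - 22^2)/31 = 31/31 = 1, a_10 = floor((22 + 22)/1) = 44.
  m_11 = 1*44 - 22 = 22, d_11 = (515 - 22^2)/1 = 31/1 = 31: (m_11, d_11) = (m_1, d_1) = (22, 31), so from here the quotients repeat a_1, ..., a_10; the period length is 10.
Hence the expansion of sqrt(515) is a_0 = 22 followed by the repeating block 1, 2, 3, 1, 3, 1, 3, 2, 1, 44 (period 10).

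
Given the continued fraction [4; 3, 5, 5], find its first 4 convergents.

4/1, 13/3, 69/16, 358/83

Using the convergent recurrence p_i = a_i*p_{i-1} + p_{i-2}, q_i = a_i*q_{i-1} + q_{i-2} with p_{-2}=0, p_{-1}=1, q_{-2}=1, q_{-1}=0:
  i=0: a_0=4, p_0 = 4*1 + 0 = 4, q_0 = 4*0 + 1 = 1.
  i=1: a_1=3, p_1 = 3*4 + 1 = 13, q_1 = 3*1 + 0 = 3.
  i=2: a_2=5, p_2 = 5*13 + 4 = 69, q_2 = 5*3 + 1 = 16.
  i=3: a_3=5, p_3 = 5*69 + 13 = 358, q_3 = 5*16 + 3 = 83.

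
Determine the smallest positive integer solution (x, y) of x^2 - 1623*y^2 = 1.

(x, y) = (53017, 1316)

First expand sqrt(1623) as a continued fraction. With x_i = (sqrt(1623) + m_i)/d_i and (m_0, d_0) = (0, 1): a_0 = floor(sqrt(1623)) = 40, since 40^2 = 1600 <= 1623 < 1681 = 41^2.
Iterate m_{i+1} = d_i*a_i - m_i, d_{i+1} = (1623 - m_{i+1}^2)/d_i, a_{i+1} = floor((a_0 + m_{i+1})/d_{i+1}):
  m_1 = 1*40 - 0 = 40, d_1 = (1623 - 40^2)/1 = 23/1 = 23, a_1 = floor((40 + 40)/23) = 3.
  m_2 = 23*3 - 40 = 29, d_2 = (1623 - 29^2)/23 = 782/23 = 34, a_2 = floor((40 + 29)/34) = 2.
  m_3 = 34*2 - 29 = 39, d_3 = (1623 - 39^2)/34 = 102/34 = 3, a_3 = floor((40 + 39)/3) = 26.
  m_4 = 3*26 - 39 = 39, d_4 = (1623 - 39^2)/3 = 102/3 = 34, a_4 = floor((40 + 39)/34) = 2.
  m_5 = 34*2 - 39 = 29, d_5 = (1623 - 29^2)/34 = 782/34 = 23, a_5 = floor((40 + 29)/23) = 3.
  m_6 = 23*3 - 29 = 40, d_6 = (1623 - 40^2)/23 = 23/23 = 1, a_6 = floor((40 + 40)/1) = 80.
  m_7 = 1*80 - 40 = 40, d_7 = (1623 - 40^2)/1 = 23/1 = 23: (m_7, d_7) = (m_1, d_1) = (40, 23), so from here the quotients repeat a_1, ..., a_6; the period length is 6.
So sqrt(1623) = [40; (3, 2, 26, 2, 3, 80)] with period length k = 6.
k is even, so the fundamental solution of x^2 - 1623y^2 = 1 is (p_{k-1}, q_{k-1}) = (p_5, q_5); compute convergents through index 5.
Convergents (p_i = a_i*p_{i-1} + p_{i-2}, q_i = a_i*q_{i-1} + q_{i-2} with p_{-2}=0, p_{-1}=1, q_{-2}=1, q_{-1}=0):
  i=0: a_0=40, p_0 = 40*1 + 0 = 40, q_0 = 40*0 + 1 = 1.
  i=1: a_1=3, p_1 = 3*40 + 1 = 121, q_1 = 3*1 + 0 = 3.
  i=2: a_2=2, p_2 = 2*121 + 40 = 282, q_2 = 2*3 + 1 = 7.
  i=3: a_3=26, p_3 = 26*282 + 121 = 7453, q_3 = 26*7 + 3 = 185.
  i=4: a_4=2, p_4 = 2*7453 + 282 = 15188, q_4 = 2*185 + 7 = 377.
  i=5: a_5=3, p_5 = 3*15188 + 7453 = 53017, q_5 = 3*377 + 185 = 1316.
Check: 53017^2 - 1623*1316^2 = 2810802289 - 2810802288 = 1, so (x, y) = (53017, 1316) solves the equation, and by the theorem it is the least positive solution.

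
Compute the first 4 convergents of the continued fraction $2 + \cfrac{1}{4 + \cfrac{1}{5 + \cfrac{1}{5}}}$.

2/1, 9/4, 47/21, 244/109

Using the convergent recurrence p_i = a_i*p_{i-1} + p_{i-2}, q_i = a_i*q_{i-1} + q_{i-2} with p_{-2}=0, p_{-1}=1, q_{-2}=1, q_{-1}=0:
  i=0: a_0=2, p_0 = 2*1 + 0 = 2, q_0 = 2*0 + 1 = 1.
  i=1: a_1=4, p_1 = 4*2 + 1 = 9, q_1 = 4*1 + 0 = 4.
  i=2: a_2=5, p_2 = 5*9 + 2 = 47, q_2 = 5*4 + 1 = 21.
  i=3: a_3=5, p_3 = 5*47 + 9 = 244, q_3 = 5*21 + 4 = 109.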